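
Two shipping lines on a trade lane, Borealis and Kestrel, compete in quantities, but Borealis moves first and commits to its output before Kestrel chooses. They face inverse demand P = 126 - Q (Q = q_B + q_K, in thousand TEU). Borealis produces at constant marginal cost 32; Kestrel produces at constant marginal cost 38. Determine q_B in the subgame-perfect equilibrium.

Solve by backward induction. Given q_B, the follower Kestrel maximises π_K = (126 - q_B - q_K)q_K - 38q_K.
Follower FOC: 88 - q_B - 2q_K = 0, so q_K(q_B) = (88 - q_B)/2.
Borealis substitutes q_K(q_B) into its own profit: π_B = q_B(126 - q_B - (88 - q_B)/2) - 32q_B = (82 - (1/2)q_B)q_B - 32q_B.
Maximising: ∂π_B/∂q_B = 50 - q_B = 0, giving q_B = 50.
Then q_K = (88 - 50)/2 = 19.

50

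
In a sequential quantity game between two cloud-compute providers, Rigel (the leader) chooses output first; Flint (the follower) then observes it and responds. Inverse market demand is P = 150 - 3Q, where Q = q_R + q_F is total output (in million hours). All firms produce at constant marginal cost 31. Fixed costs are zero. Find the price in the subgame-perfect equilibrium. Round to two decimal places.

Solve by backward induction. Given q_R, the follower Flint maximises π_F = (150 - 3q_R - 3q_F)q_F - 31q_F.
Setting the follower's marginal profit to zero, 119 - 3q_R - 6q_F = 0, i.e. q_F = (119 - 3q_R)/6.
Rigel substitutes q_F(q_R) into its own profit: π_R = q_R(150 - 3q_R - (119 - 3q_R)/2) - 31q_R = (181/2 - (3/2)q_R)q_R - 31q_R.
Maximising: ∂π_R/∂q_R = 119/2 - 3q_R = 0, giving q_R = 119/6.
Then q_F = (119 - 3·(119/6))/6 = 119/12.
Total output Q = 119/4, so price P = 150 - 3·(119/4) = 243/4.

60.75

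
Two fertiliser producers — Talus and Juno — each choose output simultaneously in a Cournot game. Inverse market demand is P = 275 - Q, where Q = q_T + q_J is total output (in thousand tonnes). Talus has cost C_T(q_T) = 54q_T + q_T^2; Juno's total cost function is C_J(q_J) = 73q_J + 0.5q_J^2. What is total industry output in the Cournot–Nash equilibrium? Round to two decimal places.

95.27

Talus's profit: π_T = (275 - Q)q_T - (54q_T + q_T²). Setting ∂π_T/∂q_T = 0: 221 - 4q_T - (q_J) = 0.
Juno's first-order condition: 202 - 3q_J - (q_T) = 0.
So q_T = (221 - q_J)/4 and q_J = (202 - q_T)/3.
Solving the pair: q_T = 461/11, q_J = 587/11.
Total output Q = 461/11 + 587/11 = 1048/11.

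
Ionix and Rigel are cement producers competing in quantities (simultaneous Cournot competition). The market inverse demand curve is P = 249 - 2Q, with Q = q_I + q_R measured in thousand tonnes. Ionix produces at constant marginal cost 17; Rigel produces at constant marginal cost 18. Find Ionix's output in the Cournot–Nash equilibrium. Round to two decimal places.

38.83

Ionix's profit: π_I = (249 - 2Q)q_I - (17q_I). Setting ∂π_I/∂q_I = 0: 232 - 4q_I - 2(q_R) = 0.
Rigel's first-order condition: 231 - 4q_R - 2(q_I) = 0.
Best responses: q_I = (232 - 2q_R)/4, q_R = (231 - 2q_I)/4.
Solving the pair: q_I = 233/6, q_R = 115/3.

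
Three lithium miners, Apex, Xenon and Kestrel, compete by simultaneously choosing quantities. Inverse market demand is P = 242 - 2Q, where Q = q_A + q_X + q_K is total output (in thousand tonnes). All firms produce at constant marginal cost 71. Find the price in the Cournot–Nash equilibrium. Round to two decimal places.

113.75

A representative firm's profit is π_i = q_i(242 - 2Q) - 71q_i.
Setting ∂π_i/∂q_i = 0 with rivals' quantities fixed: 171 - 4q_i - 2·Σ_{j≠i} q_j = 0.
By symmetry each firm produces the same amount; substituting Σ_{j≠i} q_j = 2q_i yields q_i = 171/8.
Total output Q = 513/8, so price P = 242 - 2·(513/8) = 455/4.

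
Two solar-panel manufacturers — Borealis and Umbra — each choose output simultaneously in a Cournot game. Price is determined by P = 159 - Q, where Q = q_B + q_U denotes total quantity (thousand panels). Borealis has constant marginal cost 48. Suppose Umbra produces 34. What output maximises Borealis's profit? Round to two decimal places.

38.50

With the rival's output fixed at 34, Borealis's profit is π_B = (159 - 34 - q_B)q_B - (48q_B) = (125 - q_B)q_B - (48q_B).
∂π_B/∂q_B = 77 - 2q_B = 0, so q_B = 77/2.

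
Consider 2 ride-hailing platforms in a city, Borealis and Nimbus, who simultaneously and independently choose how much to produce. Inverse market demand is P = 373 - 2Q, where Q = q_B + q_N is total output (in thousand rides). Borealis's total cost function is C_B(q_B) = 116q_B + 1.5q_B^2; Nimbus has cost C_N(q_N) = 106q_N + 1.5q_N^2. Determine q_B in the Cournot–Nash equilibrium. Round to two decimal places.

28.11

Borealis's profit: π_B = (373 - 2Q)q_B - (116q_B + (3/2)q_B²). Setting ∂π_B/∂q_B = 0: 257 - 7q_B - 2(q_N) = 0.
Nimbus's profit: π_N = (373 - 2Q)q_N - (106q_N + (3/2)q_N²). Setting ∂π_N/∂q_N = 0: 267 - 7q_N - 2(q_B) = 0.
So q_B = (257 - 2q_N)/7 and q_N = (267 - 2q_B)/7.
Solving the pair: q_B = 253/9, q_N = 271/9.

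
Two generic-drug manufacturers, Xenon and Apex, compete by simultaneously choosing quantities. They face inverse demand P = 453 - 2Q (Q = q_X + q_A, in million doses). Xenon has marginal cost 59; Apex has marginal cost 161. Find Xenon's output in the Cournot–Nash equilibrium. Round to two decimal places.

Xenon's profit: π_X = (453 - 2Q)q_X - (59q_X). Setting ∂π_X/∂q_X = 0: 394 - 4q_X - 2(q_A) = 0.
Apex's first-order condition: 292 - 4q_A - 2(q_X) = 0.
Rearranging gives the reaction functions q_X = (394 - 2q_A)/4 and q_A = (292 - 2q_X)/4.
Substituting one into the other gives q_X = 248/3 and q_A = 95/3.

82.67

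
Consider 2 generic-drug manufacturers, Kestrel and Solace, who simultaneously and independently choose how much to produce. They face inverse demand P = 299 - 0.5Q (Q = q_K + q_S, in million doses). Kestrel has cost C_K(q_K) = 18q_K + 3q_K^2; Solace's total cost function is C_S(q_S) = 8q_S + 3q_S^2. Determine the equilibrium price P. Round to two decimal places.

260.87

Kestrel's profit: π_K = (299 - 0.5Q)q_K - (18q_K + 3q_K²). Setting ∂π_K/∂q_K = 0: 281 - 7q_K - (1/2)(q_S) = 0.
Solace's profit: π_S = (299 - 0.5Q)q_S - (8q_S + 3q_S²). Setting ∂π_S/∂q_S = 0: 291 - 7q_S - (1/2)(q_K) = 0.
So q_K = (281 - (1/2)q_S)/7 and q_S = (291 - (1/2)q_K)/7.
Substituting one into the other gives q_K = 37.3641 and q_S = 38.9026.
Total output Q = 1144/15, so price P = 299 - (1/2)·(1144/15) = 260.8667.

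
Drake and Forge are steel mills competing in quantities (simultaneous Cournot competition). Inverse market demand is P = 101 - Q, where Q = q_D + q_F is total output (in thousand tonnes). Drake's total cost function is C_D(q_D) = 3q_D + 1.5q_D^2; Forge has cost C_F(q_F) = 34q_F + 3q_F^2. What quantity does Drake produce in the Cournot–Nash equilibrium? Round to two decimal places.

Drake's profit: π_D = (101 - Q)q_D - (3q_D + (3/2)q_D²). Setting ∂π_D/∂q_D = 0: 98 - 5q_D - (q_F) = 0.
Forge's profit: π_F = (101 - Q)q_F - (34q_F + 3q_F²). Setting ∂π_F/∂q_F = 0: 67 - 8q_F - (q_D) = 0.
Rearranging gives the reaction functions q_D = (98 - q_F)/5 and q_F = (67 - q_D)/8.
Solving the pair: q_D = 239/13, q_F = 79/13.

18.38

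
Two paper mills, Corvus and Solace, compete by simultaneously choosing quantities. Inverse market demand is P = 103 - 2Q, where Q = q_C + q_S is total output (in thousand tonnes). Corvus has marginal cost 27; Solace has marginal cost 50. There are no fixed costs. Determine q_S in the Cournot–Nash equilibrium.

Corvus's profit: π_C = (103 - 2Q)q_C - (27q_C). Setting ∂π_C/∂q_C = 0: 76 - 4q_C - 2(q_S) = 0.
Solace's first-order condition: 53 - 4q_S - 2(q_C) = 0.
So q_C = (76 - 2q_S)/4 and q_S = (53 - 2q_C)/4.
Solving the pair: q_C = 33/2, q_S = 5.

5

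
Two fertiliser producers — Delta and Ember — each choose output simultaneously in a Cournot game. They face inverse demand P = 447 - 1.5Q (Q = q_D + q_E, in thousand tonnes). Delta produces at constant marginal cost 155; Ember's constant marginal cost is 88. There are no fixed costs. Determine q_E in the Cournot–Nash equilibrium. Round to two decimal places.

Delta's profit: π_D = (447 - 1.5Q)q_D - (155q_D). Setting ∂π_D/∂q_D = 0: 292 - 3q_D - (3/2)(q_E) = 0.
Ember's profit: π_E = (447 - 1.5Q)q_E - (88q_E). Setting ∂π_E/∂q_E = 0: 359 - 3q_E - (3/2)(q_D) = 0.
Best responses: q_D = (292 - (3/2)q_E)/3, q_E = (359 - (3/2)q_D)/3.
Solving the pair: q_D = 50, q_E = 284/3.

94.67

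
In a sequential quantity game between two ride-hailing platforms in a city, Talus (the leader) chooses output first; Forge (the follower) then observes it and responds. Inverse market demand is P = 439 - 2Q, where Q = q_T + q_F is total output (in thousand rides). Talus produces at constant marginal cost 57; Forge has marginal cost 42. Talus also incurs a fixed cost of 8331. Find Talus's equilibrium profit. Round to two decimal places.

87.06

The follower Forge best-responds to any q_T: π_F = (439 - 2Q)q_F - 42q_F.
Follower FOC: 397 - 2q_T - 4q_F = 0, so q_F(q_T) = (397 - 2q_T)/4.
Talus substitutes q_F(q_T) into its own profit: π_T = q_T(439 - 2q_T - (397 - 2q_T)/2) - 57q_T = (481/2 - q_T)q_T - 57q_T.
Leader FOC: 367/2 - 2q_T = 0, so q_T = 367/4.
Then q_F = (397 - 2·(367/4))/4 = 427/8.
Price P = 439 - 2·(1161/8) = 595/4.
Talus's profit: (595/4 - 57)·(367/4) - 8331 = 1393/16.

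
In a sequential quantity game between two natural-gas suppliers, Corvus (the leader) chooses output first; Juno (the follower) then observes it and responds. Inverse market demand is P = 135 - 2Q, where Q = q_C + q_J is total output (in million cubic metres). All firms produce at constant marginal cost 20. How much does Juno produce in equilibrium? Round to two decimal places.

The follower Juno best-responds to any q_C: π_J = (135 - 2Q)q_J - 20q_J.
Follower FOC: 115 - 2q_C - 4q_J = 0, so q_J(q_C) = (115 - 2q_C)/4.
The leader anticipates this reaction. Substituting into P = 135 - 2Q gives P = 155/2 - q_C, so π_C = (155/2 - q_C)q_C - 20q_C.
Maximising: ∂π_C/∂q_C = 115/2 - 2q_C = 0, giving q_C = 115/4.
Then q_J = (115 - 2·(115/4))/4 = 115/8.

14.38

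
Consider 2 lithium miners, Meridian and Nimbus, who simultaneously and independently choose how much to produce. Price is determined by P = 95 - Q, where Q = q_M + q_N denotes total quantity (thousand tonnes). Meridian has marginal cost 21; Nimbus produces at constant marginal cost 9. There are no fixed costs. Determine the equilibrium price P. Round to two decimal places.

41.67

Meridian's profit: π_M = (95 - Q)q_M - (21q_M). Setting ∂π_M/∂q_M = 0: 74 - 2q_M - (q_N) = 0.
Nimbus's first-order condition: 86 - 2q_N - (q_M) = 0.
So q_M = (74 - q_N)/2 and q_N = (86 - q_M)/2.
Substituting one into the other gives q_M = 62/3 and q_N = 98/3.
Total output Q = 160/3, so price P = 95 - 160/3 = 125/3.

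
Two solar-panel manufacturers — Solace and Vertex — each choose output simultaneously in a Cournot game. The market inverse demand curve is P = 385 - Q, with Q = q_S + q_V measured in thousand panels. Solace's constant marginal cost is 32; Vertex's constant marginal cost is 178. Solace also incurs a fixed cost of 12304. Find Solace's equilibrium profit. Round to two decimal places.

15362.78

Solace's profit: π_S = (385 - Q)q_S - (32q_S). Setting ∂π_S/∂q_S = 0: 353 - 2q_S - (q_V) = 0.
Vertex's first-order condition: 207 - 2q_V - (q_S) = 0.
Best responses: q_S = (353 - q_V)/2, q_V = (207 - q_S)/2.
Substituting one into the other gives q_S = 499/3 and q_V = 61/3.
Price P = 385 - 560/3 = 595/3.
Solace's profit: (595/3 - 32)·(499/3) - 12304 = 15362.7778.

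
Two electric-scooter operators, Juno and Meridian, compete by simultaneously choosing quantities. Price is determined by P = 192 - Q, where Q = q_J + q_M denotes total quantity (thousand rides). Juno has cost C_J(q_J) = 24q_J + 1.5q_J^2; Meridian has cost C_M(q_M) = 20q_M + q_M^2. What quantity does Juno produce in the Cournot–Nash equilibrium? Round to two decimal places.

26.32

Juno's profit: π_J = (192 - Q)q_J - (24q_J + (3/2)q_J²). Setting ∂π_J/∂q_J = 0: 168 - 5q_J - (q_M) = 0.
Meridian's profit: π_M = (192 - Q)q_M - (20q_M + q_M²). Setting ∂π_M/∂q_M = 0: 172 - 4q_M - (q_J) = 0.
Best responses: q_J = (168 - q_M)/5, q_M = (172 - q_J)/4.
Solving the pair: q_J = 500/19, q_M = 692/19.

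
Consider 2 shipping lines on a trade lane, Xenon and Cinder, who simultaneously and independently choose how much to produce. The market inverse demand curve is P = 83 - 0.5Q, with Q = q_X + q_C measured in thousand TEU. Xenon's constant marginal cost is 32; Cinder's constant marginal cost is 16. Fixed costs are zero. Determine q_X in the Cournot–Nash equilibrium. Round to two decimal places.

23.33

Xenon's profit: π_X = (83 - 0.5Q)q_X - (32q_X). Setting ∂π_X/∂q_X = 0: 51 - q_X - (1/2)(q_C) = 0.
Cinder's profit: π_C = (83 - 0.5Q)q_C - (16q_C). Setting ∂π_C/∂q_C = 0: 67 - q_C - (1/2)(q_X) = 0.
Best responses: q_X = (51 - (1/2)q_C), q_C = (67 - (1/2)q_X).
Solving the pair: q_X = 70/3, q_C = 166/3.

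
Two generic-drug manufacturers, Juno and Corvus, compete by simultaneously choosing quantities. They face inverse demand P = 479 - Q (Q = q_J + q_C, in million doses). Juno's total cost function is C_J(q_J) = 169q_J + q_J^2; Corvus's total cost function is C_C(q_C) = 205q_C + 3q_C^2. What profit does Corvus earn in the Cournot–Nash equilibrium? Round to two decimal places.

Juno's profit: π_J = (479 - Q)q_J - (169q_J + q_J²). Setting ∂π_J/∂q_J = 0: 310 - 4q_J - (q_C) = 0.
Corvus's profit: π_C = (479 - Q)q_C - (205q_C + 3q_C²). Setting ∂π_C/∂q_C = 0: 274 - 8q_C - (q_J) = 0.
Best responses: q_J = (310 - q_C)/4, q_C = (274 - q_J)/8.
Solving the pair: q_J = 71.1613, q_C = 786/31.
Price P = 479 - 96.5161 = 382.4839.
Corvus's profit: 382.4839·(786/31) - 205·(786/31) - 3(786/31)² = 2571.4714.

2571.47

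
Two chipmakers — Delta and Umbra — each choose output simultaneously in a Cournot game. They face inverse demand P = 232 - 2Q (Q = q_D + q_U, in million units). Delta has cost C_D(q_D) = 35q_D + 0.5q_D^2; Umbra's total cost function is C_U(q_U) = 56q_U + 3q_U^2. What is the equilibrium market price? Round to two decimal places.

Delta's profit: π_D = (232 - 2Q)q_D - (35q_D + (1/2)q_D²). Setting ∂π_D/∂q_D = 0: 197 - 5q_D - 2(q_U) = 0.
Umbra's first-order condition: 176 - 10q_U - 2(q_D) = 0.
So q_D = (197 - 2q_U)/5 and q_U = (176 - 2q_D)/10.
Substituting one into the other gives q_D = 809/23 and q_U = 243/23.
Total output Q = 1052/23, so price P = 232 - 2·(1052/23) = 140.5217.

140.52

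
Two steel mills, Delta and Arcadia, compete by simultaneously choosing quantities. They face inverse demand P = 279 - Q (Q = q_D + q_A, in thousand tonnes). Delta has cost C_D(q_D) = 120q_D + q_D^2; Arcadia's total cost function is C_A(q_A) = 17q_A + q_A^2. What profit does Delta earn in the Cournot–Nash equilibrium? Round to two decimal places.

Delta's profit: π_D = (279 - Q)q_D - (120q_D + q_D²). Setting ∂π_D/∂q_D = 0: 159 - 4q_D - (q_A) = 0.
Arcadia's first-order condition: 262 - 4q_A - (q_D) = 0.
Best responses: q_D = (159 - q_A)/4, q_A = (262 - q_D)/4.
Substituting one into the other gives q_D = 374/15 and q_A = 889/15.
Price P = 279 - 421/5 = 974/5.
Delta's profit: (974/5)·(374/15) - 120·(374/15) - (374/15)² = 1243.3422.

1243.34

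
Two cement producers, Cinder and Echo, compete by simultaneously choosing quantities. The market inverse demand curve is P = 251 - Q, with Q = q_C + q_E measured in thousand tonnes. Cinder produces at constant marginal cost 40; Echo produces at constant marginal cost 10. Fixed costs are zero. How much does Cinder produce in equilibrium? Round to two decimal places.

60.33

Cinder's profit: π_C = (251 - Q)q_C - (40q_C). Setting ∂π_C/∂q_C = 0: 211 - 2q_C - (q_E) = 0.
Echo's profit: π_E = (251 - Q)q_E - (10q_E). Setting ∂π_E/∂q_E = 0: 241 - 2q_E - (q_C) = 0.
Rearranging gives the reaction functions q_C = (211 - q_E)/2 and q_E = (241 - q_C)/2.
Solving the pair: q_C = 181/3, q_E = 271/3.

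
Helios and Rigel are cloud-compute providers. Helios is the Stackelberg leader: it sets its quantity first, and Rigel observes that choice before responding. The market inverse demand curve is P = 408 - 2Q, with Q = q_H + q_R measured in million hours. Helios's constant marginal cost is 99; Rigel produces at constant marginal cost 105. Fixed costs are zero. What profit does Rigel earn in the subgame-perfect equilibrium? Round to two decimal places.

2646.28

The follower Rigel best-responds to any q_H: π_R = (408 - 2Q)q_R - 105q_R.
Follower FOC: 303 - 2q_H - 4q_R = 0, so q_R(q_H) = (303 - 2q_H)/4.
Helios substitutes q_R(q_H) into its own profit: π_H = q_H(408 - 2q_H - (303 - 2q_H)/2) - 99q_H = (513/2 - q_H)q_H - 99q_H.
Leader FOC: 315/2 - 2q_H = 0, so q_H = 315/4.
Then q_R = (303 - 2·(315/4))/4 = 291/8.
Price P = 408 - 2·(921/8) = 711/4.
Rigel's profit: (711/4 - 105)·(291/8) = 2646.2813.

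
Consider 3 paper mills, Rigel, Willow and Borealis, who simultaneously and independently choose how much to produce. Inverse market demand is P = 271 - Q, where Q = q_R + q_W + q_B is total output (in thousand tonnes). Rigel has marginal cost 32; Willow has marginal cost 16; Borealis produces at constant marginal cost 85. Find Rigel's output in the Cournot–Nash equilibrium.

69

Rigel's profit: π_R = (271 - Q)q_R - (32q_R). Setting ∂π_R/∂q_R = 0: 239 - 2q_R - (q_W + q_B) = 0.
Willow's first-order condition: 255 - 2q_W - (q_R + q_B) = 0.
Borealis's first-order condition: 186 - 2q_B - (q_R + q_W) = 0.
Adding the 3 first-order conditions: 680 − 4Q = 0, so Q = 170.
Back-substituting: q_R = (239 − 170) = 69, q_W = (255 − 170) = 85, q_B = (186 − 170) = 16.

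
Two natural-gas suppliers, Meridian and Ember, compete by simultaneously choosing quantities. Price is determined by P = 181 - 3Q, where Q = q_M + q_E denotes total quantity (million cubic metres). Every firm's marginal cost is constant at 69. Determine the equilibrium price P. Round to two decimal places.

106.33

Each firm earns π_i = (181 - 3Q)q_i - 69q_i.
First-order condition (treating rivals' output as given): 112 - 6q_i - 3q_j = 0.
By symmetry each firm produces the same amount; substituting q_j = q_i yields q_i = 112/9.
Total output Q = 224/9, so price P = 181 - 3·(224/9) = 319/3.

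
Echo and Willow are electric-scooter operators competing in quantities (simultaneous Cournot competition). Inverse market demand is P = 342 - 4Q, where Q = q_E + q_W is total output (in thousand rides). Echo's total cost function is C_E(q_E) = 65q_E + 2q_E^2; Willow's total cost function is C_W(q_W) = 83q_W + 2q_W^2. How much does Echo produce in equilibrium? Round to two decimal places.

Echo's profit: π_E = (342 - 4Q)q_E - (65q_E + 2q_E²). Setting ∂π_E/∂q_E = 0: 277 - 12q_E - 4(q_W) = 0.
Willow's first-order condition: 259 - 12q_W - 4(q_E) = 0.
Best responses: q_E = (277 - 4q_W)/12, q_W = (259 - 4q_E)/12.
Substituting one into the other gives q_E = 143/8 and q_W = 125/8.

17.88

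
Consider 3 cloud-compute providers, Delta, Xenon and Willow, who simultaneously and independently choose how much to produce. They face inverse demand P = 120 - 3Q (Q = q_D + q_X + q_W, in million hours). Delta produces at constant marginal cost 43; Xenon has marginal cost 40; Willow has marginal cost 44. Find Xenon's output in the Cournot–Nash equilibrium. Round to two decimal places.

Delta's profit: π_D = (120 - 3Q)q_D - (43q_D). Setting ∂π_D/∂q_D = 0: 77 - 6q_D - 3(q_X + q_W) = 0.
Xenon's profit: π_X = (120 - 3Q)q_X - (40q_X). Setting ∂π_X/∂q_X = 0: 80 - 6q_X - 3(q_D + q_W) = 0.
Willow's profit: π_W = (120 - 3Q)q_W - (44q_W). Setting ∂π_W/∂q_W = 0: 76 - 6q_W - 3(q_D + q_X) = 0.
Summing all 3 equations gives 233 − 12Q = 0, hence Q = 233/12.
Back-substituting: q_D = (77 − 233/4)/3 = 25/4, q_X = (80 − 233/4)/3 = 29/4, q_W = (76 − 233/4)/3 = 71/12.

7.25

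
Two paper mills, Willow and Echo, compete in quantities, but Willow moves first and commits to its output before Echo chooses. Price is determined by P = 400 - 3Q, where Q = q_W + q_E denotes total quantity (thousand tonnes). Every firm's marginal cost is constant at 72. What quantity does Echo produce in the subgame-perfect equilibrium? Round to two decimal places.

Solve by backward induction. Given q_W, the follower Echo maximises π_E = (400 - 3q_W - 3q_E)q_E - 72q_E.
Setting the follower's marginal profit to zero, 328 - 3q_W - 6q_E = 0, i.e. q_E = (328 - 3q_W)/6.
Willow substitutes q_E(q_W) into its own profit: π_W = q_W(400 - 3q_W - (328 - 3q_W)/2) - 72q_W = (236 - (3/2)q_W)q_W - 72q_W.
Leader FOC: 164 - 3q_W = 0, so q_W = 164/3.
Then q_E = (328 - 3·(164/3))/6 = 82/3.

27.33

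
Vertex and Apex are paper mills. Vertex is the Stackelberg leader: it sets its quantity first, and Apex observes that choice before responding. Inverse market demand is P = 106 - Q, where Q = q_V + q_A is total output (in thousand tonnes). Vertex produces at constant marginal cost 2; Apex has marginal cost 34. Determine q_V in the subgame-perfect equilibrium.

Solve by backward induction. Given q_V, the follower Apex maximises π_A = (106 - q_V - q_A)q_A - 34q_A.
Setting the follower's marginal profit to zero, 72 - q_V - 2q_A = 0, i.e. q_A = (72 - q_V)/2.
The leader anticipates this reaction. Substituting into P = 106 - Q gives P = 70 - (1/2)q_V, so π_V = (70 - (1/2)q_V)q_V - 2q_V.
Maximising: ∂π_V/∂q_V = 68 - q_V = 0, giving q_V = 68.
Then q_A = (72 - 68)/2 = 2.

68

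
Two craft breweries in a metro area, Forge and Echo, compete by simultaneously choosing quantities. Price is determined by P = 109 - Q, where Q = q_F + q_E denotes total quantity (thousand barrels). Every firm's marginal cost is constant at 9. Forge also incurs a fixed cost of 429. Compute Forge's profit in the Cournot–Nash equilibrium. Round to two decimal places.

A representative firm's profit is π_i = q_i(109 - Q) - 9q_i.
First-order condition (treating rivals' output as given): 100 - 2q_i - q_j = 0.
With identical firms every q_j equals q_i, so q_j = q_i and 100 = 3q_i, giving q_i = 100/3.
Price P = 109 - 200/3 = 127/3.
Forge's profit: (127/3 - 9)·(100/3) - 429 = 682.1111.

682.11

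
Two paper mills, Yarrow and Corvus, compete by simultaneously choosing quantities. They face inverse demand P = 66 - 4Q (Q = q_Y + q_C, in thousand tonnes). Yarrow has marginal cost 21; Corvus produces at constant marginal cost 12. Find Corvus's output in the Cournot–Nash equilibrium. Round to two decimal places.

Yarrow's profit: π_Y = (66 - 4Q)q_Y - (21q_Y). Setting ∂π_Y/∂q_Y = 0: 45 - 8q_Y - 4(q_C) = 0.
Corvus's first-order condition: 54 - 8q_C - 4(q_Y) = 0.
Rearranging gives the reaction functions q_Y = (45 - 4q_C)/8 and q_C = (54 - 4q_Y)/8.
Substituting one into the other gives q_Y = 3 and q_C = 21/4.

5.25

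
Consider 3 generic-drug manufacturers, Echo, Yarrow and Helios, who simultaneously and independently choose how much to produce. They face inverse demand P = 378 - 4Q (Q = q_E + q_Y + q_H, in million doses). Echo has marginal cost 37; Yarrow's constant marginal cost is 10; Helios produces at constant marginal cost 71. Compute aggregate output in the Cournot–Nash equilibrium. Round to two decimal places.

63.50

Echo's profit: π_E = (378 - 4Q)q_E - (37q_E). Setting ∂π_E/∂q_E = 0: 341 - 8q_E - 4(q_Y + q_H) = 0.
Yarrow's profit: π_Y = (378 - 4Q)q_Y - (10q_Y). Setting ∂π_Y/∂q_Y = 0: 368 - 8q_Y - 4(q_E + q_H) = 0.
Helios's first-order condition: 307 - 8q_H - 4(q_E + q_Y) = 0.
Adding the 3 first-order conditions: 1016 − 16Q = 0, so Q = 127/2.
Back-substituting: q_E = (341 − 254)/4 = 87/4, q_Y = (368 − 254)/4 = 57/2, q_H = (307 − 254)/4 = 53/4.
Total output Q = 87/4 + 57/2 + 53/4 = 127/2.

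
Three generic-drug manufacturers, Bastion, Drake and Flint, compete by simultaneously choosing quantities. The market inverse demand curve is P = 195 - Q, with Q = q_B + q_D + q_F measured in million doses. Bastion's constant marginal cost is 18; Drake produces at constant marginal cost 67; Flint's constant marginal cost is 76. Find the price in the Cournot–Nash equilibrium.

89

Bastion's profit: π_B = (195 - Q)q_B - (18q_B). Setting ∂π_B/∂q_B = 0: 177 - 2q_B - (q_D + q_F) = 0.
Drake's first-order condition: 128 - 2q_D - (q_B + q_F) = 0.
Flint's profit: π_F = (195 - Q)q_F - (76q_F). Setting ∂π_F/∂q_F = 0: 119 - 2q_F - (q_B + q_D) = 0.
Adding the 3 conditions: 424 − 2Q − 2Q = 0, i.e. Q = 106.
Back-substituting: q_B = (177 − 106) = 71, q_D = (128 − 106) = 22, q_F = (119 − 106) = 13.
Total output Q = 106, so price P = 195 - 106 = 89.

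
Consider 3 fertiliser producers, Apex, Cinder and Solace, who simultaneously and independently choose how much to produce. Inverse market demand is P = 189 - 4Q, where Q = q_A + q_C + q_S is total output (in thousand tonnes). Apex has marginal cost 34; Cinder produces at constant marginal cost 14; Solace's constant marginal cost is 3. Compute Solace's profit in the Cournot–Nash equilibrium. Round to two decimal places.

812.25

Apex's profit: π_A = (189 - 4Q)q_A - (34q_A). Setting ∂π_A/∂q_A = 0: 155 - 8q_A - 4(q_C + q_S) = 0.
Cinder's profit: π_C = (189 - 4Q)q_C - (14q_C). Setting ∂π_C/∂q_C = 0: 175 - 8q_C - 4(q_A + q_S) = 0.
Solace's first-order condition: 186 - 8q_S - 4(q_A + q_C) = 0.
Adding the 3 first-order conditions: 516 − 16Q = 0, so Q = 129/4.
Back-substituting: q_A = (155 − 129)/4 = 13/2, q_C = (175 − 129)/4 = 23/2, q_S = (186 − 129)/4 = 57/4.
Price P = 189 - 4·(129/4) = 60.
Solace's profit: (60 - 3)·(57/4) = 812.2500.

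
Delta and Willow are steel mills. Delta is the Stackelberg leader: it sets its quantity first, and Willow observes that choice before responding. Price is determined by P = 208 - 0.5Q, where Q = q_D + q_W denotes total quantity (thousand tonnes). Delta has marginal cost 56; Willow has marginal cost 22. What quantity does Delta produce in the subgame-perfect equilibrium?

118

The follower Willow best-responds to any q_D: π_W = (208 - 0.5Q)q_W - 22q_W.
Follower FOC: 186 - (1/2)q_D - q_W = 0, so q_W(q_D) = (186 - (1/2)q_D).
Delta substitutes q_W(q_D) into its own profit: π_D = q_D(208 - (1/2)q_D - (186 - (1/2)q_D)/2) - 56q_D = (115 - (1/4)q_D)q_D - 56q_D.
Maximising: ∂π_D/∂q_D = 59 - (1/2)q_D = 0, giving q_D = 118.
Then q_W = (186 - (1/2)·118) = 127.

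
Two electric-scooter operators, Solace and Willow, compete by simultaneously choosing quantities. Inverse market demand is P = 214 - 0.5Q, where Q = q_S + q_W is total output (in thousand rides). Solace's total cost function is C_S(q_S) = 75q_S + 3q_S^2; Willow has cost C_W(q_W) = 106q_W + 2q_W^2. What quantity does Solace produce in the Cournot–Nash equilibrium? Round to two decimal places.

Solace's profit: π_S = (214 - 0.5Q)q_S - (75q_S + 3q_S²). Setting ∂π_S/∂q_S = 0: 139 - 7q_S - (1/2)(q_W) = 0.
Willow's first-order condition: 108 - 5q_W - (1/2)(q_S) = 0.
So q_S = (139 - (1/2)q_W)/7 and q_W = (108 - (1/2)q_S)/5.
Solving the pair: q_S = 18.4460, q_W = 19.7554.

18.45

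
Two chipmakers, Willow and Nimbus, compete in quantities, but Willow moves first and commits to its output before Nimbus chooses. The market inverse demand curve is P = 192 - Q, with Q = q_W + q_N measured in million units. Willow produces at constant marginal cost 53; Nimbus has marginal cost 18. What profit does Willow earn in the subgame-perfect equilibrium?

The follower Nimbus best-responds to any q_W: π_N = (192 - Q)q_N - 18q_N.
∂π_N/∂q_N = 174 - q_W - 2q_N = 0 gives the reaction function q_N = (174 - q_W)/2.
The leader anticipates this reaction. Substituting into P = 192 - Q gives P = 105 - (1/2)q_W, so π_W = (105 - (1/2)q_W)q_W - 53q_W.
Maximising: ∂π_W/∂q_W = 52 - q_W = 0, giving q_W = 52.
Then q_N = (174 - 52)/2 = 61.
Price P = 192 - 113 = 79.
Willow's profit: (79 - 53)·52 = 1352.

1352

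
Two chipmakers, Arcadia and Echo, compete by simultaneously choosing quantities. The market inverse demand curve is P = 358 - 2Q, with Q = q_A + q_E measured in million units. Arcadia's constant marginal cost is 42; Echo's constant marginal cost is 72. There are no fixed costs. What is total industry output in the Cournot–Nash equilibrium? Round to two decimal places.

100.33

Arcadia's profit: π_A = (358 - 2Q)q_A - (42q_A). Setting ∂π_A/∂q_A = 0: 316 - 4q_A - 2(q_E) = 0.
Echo's profit: π_E = (358 - 2Q)q_E - (72q_E). Setting ∂π_E/∂q_E = 0: 286 - 4q_E - 2(q_A) = 0.
Best responses: q_A = (316 - 2q_E)/4, q_E = (286 - 2q_A)/4.
Solving the pair: q_A = 173/3, q_E = 128/3.
Total output Q = 173/3 + 128/3 = 301/3.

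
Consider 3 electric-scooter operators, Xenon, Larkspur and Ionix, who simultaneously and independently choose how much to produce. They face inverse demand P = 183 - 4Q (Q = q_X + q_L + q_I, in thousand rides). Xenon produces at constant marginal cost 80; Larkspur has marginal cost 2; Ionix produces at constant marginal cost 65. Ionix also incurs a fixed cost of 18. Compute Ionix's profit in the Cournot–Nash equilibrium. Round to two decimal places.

Xenon's profit: π_X = (183 - 4Q)q_X - (80q_X). Setting ∂π_X/∂q_X = 0: 103 - 8q_X - 4(q_L + q_I) = 0.
Larkspur's profit: π_L = (183 - 4Q)q_L - (2q_L). Setting ∂π_L/∂q_L = 0: 181 - 8q_L - 4(q_X + q_I) = 0.
Ionix's first-order condition: 118 - 8q_I - 4(q_X + q_L) = 0.
Adding the 3 conditions: 402 − 8Q − 8Q = 0, i.e. Q = 201/8.
Back-substituting: q_X = (103 − 201/2)/4 = 5/8, q_L = (181 − 201/2)/4 = 161/8, q_I = (118 − 201/2)/4 = 35/8.
Price P = 183 - 4·(201/8) = 165/2.
Ionix's profit: (165/2 - 65)·(35/8) - 18 = 937/16.

58.56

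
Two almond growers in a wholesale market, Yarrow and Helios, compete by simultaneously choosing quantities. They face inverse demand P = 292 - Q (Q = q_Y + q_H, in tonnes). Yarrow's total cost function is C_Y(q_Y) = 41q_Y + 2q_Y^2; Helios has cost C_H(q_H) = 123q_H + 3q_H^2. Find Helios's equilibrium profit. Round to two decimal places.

1054.18

Yarrow's profit: π_Y = (292 - Q)q_Y - (41q_Y + 2q_Y²). Setting ∂π_Y/∂q_Y = 0: 251 - 6q_Y - (q_H) = 0.
Helios's profit: π_H = (292 - Q)q_H - (123q_H + 3q_H²). Setting ∂π_H/∂q_H = 0: 169 - 8q_H - (q_Y) = 0.
Rearranging gives the reaction functions q_Y = (251 - q_H)/6 and q_H = (169 - q_Y)/8.
Substituting one into the other gives q_Y = 1839/47 and q_H = 763/47.
Price P = 292 - 55.3617 = 236.6383.
Helios's profit: 236.6383·(763/47) - 123·(763/47) - 3(763/47)² = 1054.1766.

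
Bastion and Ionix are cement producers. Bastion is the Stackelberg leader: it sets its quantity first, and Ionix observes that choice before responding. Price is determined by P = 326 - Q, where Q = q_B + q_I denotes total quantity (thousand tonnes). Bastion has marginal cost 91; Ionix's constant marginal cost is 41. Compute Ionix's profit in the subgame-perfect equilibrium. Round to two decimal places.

Solve by backward induction. Given q_B, the follower Ionix maximises π_I = (326 - q_B - q_I)q_I - 41q_I.
Setting the follower's marginal profit to zero, 285 - q_B - 2q_I = 0, i.e. q_I = (285 - q_B)/2.
Bastion substitutes q_I(q_B) into its own profit: π_B = q_B(326 - q_B - (285 - q_B)/2) - 91q_B = (367/2 - (1/2)q_B)q_B - 91q_B.
Maximising: ∂π_B/∂q_B = 185/2 - q_B = 0, giving q_B = 185/2.
Then q_I = (285 - 185/2)/2 = 385/4.
Price P = 326 - 755/4 = 549/4.
Ionix's profit: (549/4 - 41)·(385/4) = 9264.0625.

9264.06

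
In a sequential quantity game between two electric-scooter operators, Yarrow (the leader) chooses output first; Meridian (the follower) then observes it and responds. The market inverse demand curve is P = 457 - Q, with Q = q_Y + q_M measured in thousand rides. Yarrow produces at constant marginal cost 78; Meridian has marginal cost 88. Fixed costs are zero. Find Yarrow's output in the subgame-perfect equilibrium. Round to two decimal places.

Solve by backward induction. Given q_Y, the follower Meridian maximises π_M = (457 - q_Y - q_M)q_M - 88q_M.
Follower FOC: 369 - q_Y - 2q_M = 0, so q_M(q_Y) = (369 - q_Y)/2.
The leader anticipates this reaction. Substituting into P = 457 - Q gives P = 545/2 - (1/2)q_Y, so π_Y = (545/2 - (1/2)q_Y)q_Y - 78q_Y.
Maximising: ∂π_Y/∂q_Y = 389/2 - q_Y = 0, giving q_Y = 389/2.
Then q_M = (369 - 389/2)/2 = 349/4.

194.50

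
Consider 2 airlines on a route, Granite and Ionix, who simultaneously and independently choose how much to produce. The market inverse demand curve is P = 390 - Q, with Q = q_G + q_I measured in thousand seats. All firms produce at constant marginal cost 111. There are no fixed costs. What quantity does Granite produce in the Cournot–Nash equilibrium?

A representative firm's profit is π_i = q_i(390 - Q) - 111q_i.
Setting ∂π_i/∂q_i = 0 with rivals' quantities fixed: 279 - 2q_i - q_j = 0.
By symmetry each firm produces the same amount; substituting q_j = q_i yields q_i = 279/3 = 93.

93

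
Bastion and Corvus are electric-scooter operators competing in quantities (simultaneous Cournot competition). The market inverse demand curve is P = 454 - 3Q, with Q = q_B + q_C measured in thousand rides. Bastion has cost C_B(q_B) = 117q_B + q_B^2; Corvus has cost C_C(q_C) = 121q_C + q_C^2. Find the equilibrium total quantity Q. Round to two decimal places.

Bastion's profit: π_B = (454 - 3Q)q_B - (117q_B + q_B²). Setting ∂π_B/∂q_B = 0: 337 - 8q_B - 3(q_C) = 0.
Corvus's profit: π_C = (454 - 3Q)q_C - (121q_C + q_C²). Setting ∂π_C/∂q_C = 0: 333 - 8q_C - 3(q_B) = 0.
Rearranging gives the reaction functions q_B = (337 - 3q_C)/8 and q_C = (333 - 3q_B)/8.
Solving the pair: q_B = 1697/55, q_C = 1653/55.
Total output Q = 1697/55 + 1653/55 = 670/11.

60.91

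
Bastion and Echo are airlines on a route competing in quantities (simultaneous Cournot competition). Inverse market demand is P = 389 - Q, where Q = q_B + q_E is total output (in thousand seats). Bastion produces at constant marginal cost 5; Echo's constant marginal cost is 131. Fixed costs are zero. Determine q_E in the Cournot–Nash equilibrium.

Bastion's profit: π_B = (389 - Q)q_B - (5q_B). Setting ∂π_B/∂q_B = 0: 384 - 2q_B - (q_E) = 0.
Echo's profit: π_E = (389 - Q)q_E - (131q_E). Setting ∂π_E/∂q_E = 0: 258 - 2q_E - (q_B) = 0.
So q_B = (384 - q_E)/2 and q_E = (258 - q_B)/2.
Solving the pair: q_B = 170, q_E = 44.

44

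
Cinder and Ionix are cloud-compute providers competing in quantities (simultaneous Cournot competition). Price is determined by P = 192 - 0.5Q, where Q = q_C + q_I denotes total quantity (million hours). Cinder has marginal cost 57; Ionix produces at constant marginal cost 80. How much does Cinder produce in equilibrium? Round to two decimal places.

Cinder's profit: π_C = (192 - 0.5Q)q_C - (57q_C). Setting ∂π_C/∂q_C = 0: 135 - q_C - (1/2)(q_I) = 0.
Ionix's first-order condition: 112 - q_I - (1/2)(q_C) = 0.
So q_C = (135 - (1/2)q_I) and q_I = (112 - (1/2)q_C).
Substituting one into the other gives q_C = 316/3 and q_I = 178/3.

105.33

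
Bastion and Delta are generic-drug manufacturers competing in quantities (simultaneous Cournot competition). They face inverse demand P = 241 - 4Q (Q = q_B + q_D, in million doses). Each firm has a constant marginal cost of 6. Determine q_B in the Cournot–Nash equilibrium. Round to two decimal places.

Each firm earns π_i = (241 - 4Q)q_i - 6q_i.
First-order condition (treating rivals' output as given): 235 - 8q_i - 4q_j = 0.
With identical firms every q_j equals q_i, so q_j = q_i and 235 = 12q_i, giving q_i = 235/12.

19.58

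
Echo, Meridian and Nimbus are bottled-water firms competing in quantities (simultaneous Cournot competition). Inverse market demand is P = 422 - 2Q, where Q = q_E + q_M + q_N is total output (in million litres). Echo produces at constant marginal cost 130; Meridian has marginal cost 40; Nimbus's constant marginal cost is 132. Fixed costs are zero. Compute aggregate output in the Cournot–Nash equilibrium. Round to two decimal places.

120.50

Echo's profit: π_E = (422 - 2Q)q_E - (130q_E). Setting ∂π_E/∂q_E = 0: 292 - 4q_E - 2(q_M + q_N) = 0.
Meridian's profit: π_M = (422 - 2Q)q_M - (40q_M). Setting ∂π_M/∂q_M = 0: 382 - 4q_M - 2(q_E + q_N) = 0.
Nimbus's profit: π_N = (422 - 2Q)q_N - (132q_N). Setting ∂π_N/∂q_N = 0: 290 - 4q_N - 2(q_E + q_M) = 0.
Adding the 3 conditions: 964 − 4Q − 4Q = 0, i.e. Q = 241/2.
Back-substituting: q_E = (292 − 241)/2 = 51/2, q_M = (382 − 241)/2 = 141/2, q_N = (290 − 241)/2 = 49/2.
Total output Q = 51/2 + 141/2 + 49/2 = 241/2.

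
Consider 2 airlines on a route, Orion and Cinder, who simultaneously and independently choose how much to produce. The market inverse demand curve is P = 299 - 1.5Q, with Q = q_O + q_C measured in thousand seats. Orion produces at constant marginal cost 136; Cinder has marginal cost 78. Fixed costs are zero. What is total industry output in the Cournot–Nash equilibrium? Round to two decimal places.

85.33

Orion's profit: π_O = (299 - 1.5Q)q_O - (136q_O). Setting ∂π_O/∂q_O = 0: 163 - 3q_O - (3/2)(q_C) = 0.
Cinder's first-order condition: 221 - 3q_C - (3/2)(q_O) = 0.
So q_O = (163 - (3/2)q_C)/3 and q_C = (221 - (3/2)q_O)/3.
Substituting one into the other gives q_O = 70/3 and q_C = 62.
Total output Q = 70/3 + 62 = 256/3.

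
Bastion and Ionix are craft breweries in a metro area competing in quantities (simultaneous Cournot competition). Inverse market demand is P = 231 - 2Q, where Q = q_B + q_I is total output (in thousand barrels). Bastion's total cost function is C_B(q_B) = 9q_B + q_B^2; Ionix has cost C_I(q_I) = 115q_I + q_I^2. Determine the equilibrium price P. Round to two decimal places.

146.50

Bastion's profit: π_B = (231 - 2Q)q_B - (9q_B + q_B²). Setting ∂π_B/∂q_B = 0: 222 - 6q_B - 2(q_I) = 0.
Ionix's profit: π_I = (231 - 2Q)q_I - (115q_I + q_I²). Setting ∂π_I/∂q_I = 0: 116 - 6q_I - 2(q_B) = 0.
Rearranging gives the reaction functions q_B = (222 - 2q_I)/6 and q_I = (116 - 2q_B)/6.
Substituting one into the other gives q_B = 275/8 and q_I = 63/8.
Total output Q = 169/4, so price P = 231 - 2·(169/4) = 293/2.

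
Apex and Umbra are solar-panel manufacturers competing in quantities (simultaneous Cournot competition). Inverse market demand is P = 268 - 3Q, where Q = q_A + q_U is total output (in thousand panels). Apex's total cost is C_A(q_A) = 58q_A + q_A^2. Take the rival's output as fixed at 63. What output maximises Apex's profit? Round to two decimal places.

With the rival's output fixed at 63, Apex's profit is π_A = (268 - 3·63 - 3q_A)q_A - (58q_A + q_A²) = (79 - 3q_A)q_A - (58q_A + q_A²).
∂π_A/∂q_A = 21 - 8q_A = 0, so q_A = 21/8.

2.63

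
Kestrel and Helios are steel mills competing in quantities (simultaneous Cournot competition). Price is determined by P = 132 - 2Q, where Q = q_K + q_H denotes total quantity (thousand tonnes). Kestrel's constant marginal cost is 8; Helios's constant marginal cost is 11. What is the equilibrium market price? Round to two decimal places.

50.33

Kestrel's profit: π_K = (132 - 2Q)q_K - (8q_K). Setting ∂π_K/∂q_K = 0: 124 - 4q_K - 2(q_H) = 0.
Helios's first-order condition: 121 - 4q_H - 2(q_K) = 0.
So q_K = (124 - 2q_H)/4 and q_H = (121 - 2q_K)/4.
Solving the pair: q_K = 127/6, q_H = 59/3.
Total output Q = 245/6, so price P = 132 - 2·(245/6) = 151/3.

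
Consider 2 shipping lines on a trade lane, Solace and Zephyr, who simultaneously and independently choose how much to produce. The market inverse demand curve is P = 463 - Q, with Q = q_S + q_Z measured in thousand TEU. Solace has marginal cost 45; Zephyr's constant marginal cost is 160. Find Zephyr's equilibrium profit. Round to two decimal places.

3927.11

Solace's profit: π_S = (463 - Q)q_S - (45q_S). Setting ∂π_S/∂q_S = 0: 418 - 2q_S - (q_Z) = 0.
Zephyr's first-order condition: 303 - 2q_Z - (q_S) = 0.
So q_S = (418 - q_Z)/2 and q_Z = (303 - q_S)/2.
Solving the pair: q_S = 533/3, q_Z = 188/3.
Price P = 463 - 721/3 = 668/3.
Zephyr's profit: (668/3 - 160)·(188/3) = 3927.1111.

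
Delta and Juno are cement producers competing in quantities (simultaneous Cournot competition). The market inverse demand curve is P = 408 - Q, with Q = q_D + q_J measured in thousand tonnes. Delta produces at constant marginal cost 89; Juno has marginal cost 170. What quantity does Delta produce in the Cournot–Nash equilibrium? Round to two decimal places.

Delta's profit: π_D = (408 - Q)q_D - (89q_D). Setting ∂π_D/∂q_D = 0: 319 - 2q_D - (q_J) = 0.
Juno's profit: π_J = (408 - Q)q_J - (170q_J). Setting ∂π_J/∂q_J = 0: 238 - 2q_J - (q_D) = 0.
Best responses: q_D = (319 - q_J)/2, q_J = (238 - q_D)/2.
Substituting one into the other gives q_D = 400/3 and q_J = 157/3.

133.33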